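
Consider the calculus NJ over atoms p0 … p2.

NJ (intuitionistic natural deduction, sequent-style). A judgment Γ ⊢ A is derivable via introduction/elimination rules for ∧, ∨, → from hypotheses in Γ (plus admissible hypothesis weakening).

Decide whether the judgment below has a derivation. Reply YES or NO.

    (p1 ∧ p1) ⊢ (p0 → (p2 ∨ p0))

Derivation (root first):
[→I] (p1 ∧ p1) ⊢ (p0 → (p2 ∨ p0))
  [Wk] p0, (p1 ∧ p1) ⊢ (p2 ∨ p0)
    [∨I₂] p0 ⊢ (p2 ∨ p0)
      [Ax] p0 ⊢ p0

Result: YES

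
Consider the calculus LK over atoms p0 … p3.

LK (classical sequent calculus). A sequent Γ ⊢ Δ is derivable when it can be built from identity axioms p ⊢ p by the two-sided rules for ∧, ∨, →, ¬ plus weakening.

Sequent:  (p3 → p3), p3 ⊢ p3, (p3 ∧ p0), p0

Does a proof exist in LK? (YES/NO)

Derivation (root first):
[WR] (p3 → p3), p3 ⊢ p3, (p3 ∧ p0), p0
  [∧R] (p3 → p3), p3 ⊢ p3, (p3 ∧ p0)
    [Ax] p3 ⊢ p3
    [WR] p3, (p3 → p3) ⊢ p3, p0
      [→L] p3, (p3 → p3) ⊢ p3
        [Ax] p3 ⊢ p3
        [Ax] p3 ⊢ p3

Result: YES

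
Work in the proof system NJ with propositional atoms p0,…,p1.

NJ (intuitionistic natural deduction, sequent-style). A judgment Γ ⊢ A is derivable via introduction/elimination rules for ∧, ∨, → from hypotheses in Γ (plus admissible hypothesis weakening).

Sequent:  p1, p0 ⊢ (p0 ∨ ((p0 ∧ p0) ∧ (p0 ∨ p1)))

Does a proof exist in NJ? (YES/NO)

Derivation trace:
[∨I₂] p1, p0 ⊢ (p0 ∨ ((p0 ∧ p0) ∧ (p0 ∨ p1)))
  [∧I] p1, p0 ⊢ ((p0 ∧ p0) ∧ (p0 ∨ p1))
    [∧I] p0 ⊢ (p0 ∧ p0)
      [Ax] p0 ⊢ p0
      [Ax] p0 ⊢ p0
    [∨I₁] p0, p1 ⊢ (p0 ∨ p1)
      [Wk] p0, p1 ⊢ p0
        [Ax] p0 ⊢ p0

Result: YES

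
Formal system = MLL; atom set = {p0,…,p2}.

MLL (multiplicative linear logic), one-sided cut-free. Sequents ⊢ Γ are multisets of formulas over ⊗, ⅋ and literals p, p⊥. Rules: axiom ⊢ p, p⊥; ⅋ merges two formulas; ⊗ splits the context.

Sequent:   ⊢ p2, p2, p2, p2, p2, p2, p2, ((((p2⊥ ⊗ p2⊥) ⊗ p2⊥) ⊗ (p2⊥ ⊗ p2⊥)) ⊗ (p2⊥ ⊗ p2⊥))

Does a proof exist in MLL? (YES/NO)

Proof tree:
[⊗]  ⊢ p2, p2, p2, p2, p2, p2, p2, ((((p2⊥ ⊗ p2⊥) ⊗ p2⊥) ⊗ (p2⊥ ⊗ p2⊥)) ⊗ (p2⊥ ⊗ p2⊥))
  [⊗]  ⊢ p2, p2, p2, p2, p2, (((p2⊥ ⊗ p2⊥) ⊗ p2⊥) ⊗ (p2⊥ ⊗ p2⊥))
    [⊗]  ⊢ p2, p2, p2, ((p2⊥ ⊗ p2⊥) ⊗ p2⊥)
      [⊗]  ⊢ p2, p2, (p2⊥ ⊗ p2⊥)
        [Ax]  ⊢ p2, p2⊥
        [Ax]  ⊢ p2, p2⊥
      [Ax]  ⊢ p2, p2⊥
    [⊗]  ⊢ p2, p2, (p2⊥ ⊗ p2⊥)
      [Ax]  ⊢ p2, p2⊥
      [Ax]  ⊢ p2, p2⊥
  [⊗]  ⊢ p2, p2, (p2⊥ ⊗ p2⊥)
    [Ax]  ⊢ p2, p2⊥
    [Ax]  ⊢ p2, p2⊥

Result: YES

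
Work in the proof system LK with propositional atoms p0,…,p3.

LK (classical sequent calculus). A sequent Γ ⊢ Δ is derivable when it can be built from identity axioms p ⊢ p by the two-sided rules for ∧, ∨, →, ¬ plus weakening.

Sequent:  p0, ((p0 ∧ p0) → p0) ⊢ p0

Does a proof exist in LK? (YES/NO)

Proof tree:
[→L] p0, ((p0 ∧ p0) → p0) ⊢ p0
  [∧R] p0 ⊢ (p0 ∧ p0)
    [Ax] p0 ⊢ p0
    [Ax] p0 ⊢ p0
  [Ax] p0 ⊢ p0

Result: YES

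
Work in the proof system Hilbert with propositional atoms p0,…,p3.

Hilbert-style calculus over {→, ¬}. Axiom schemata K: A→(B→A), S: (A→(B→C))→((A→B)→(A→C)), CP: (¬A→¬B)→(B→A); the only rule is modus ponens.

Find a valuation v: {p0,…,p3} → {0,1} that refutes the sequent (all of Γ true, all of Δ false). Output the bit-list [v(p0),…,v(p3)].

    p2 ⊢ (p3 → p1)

Enumerate valuations to refute Γ ⊢ Δ:
  v=0000: Γ:[p2=F] Δ:[(p3 → p1)=T] refutes=False
  v=0001: Γ:[p2=F] Δ:[(p3 → p1)=F] refutes=False
  v=0010: Γ:[p2=T] Δ:[(p3 → p1)=T] refutes=False
  v=0011: Γ:[p2=T] Δ:[(p3 → p1)=F] refutes=True  ← countermodel

Result: [0, 0, 1, 1]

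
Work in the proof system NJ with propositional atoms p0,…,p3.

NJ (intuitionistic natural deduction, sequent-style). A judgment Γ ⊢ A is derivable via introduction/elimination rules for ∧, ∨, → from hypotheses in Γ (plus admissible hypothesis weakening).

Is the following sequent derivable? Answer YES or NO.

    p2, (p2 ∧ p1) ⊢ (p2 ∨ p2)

Proof tree:
[Wk] p2, (p2 ∧ p1) ⊢ (p2 ∨ p2)
  [∨I₁] p2 ⊢ (p2 ∨ p2)
    [Ax] p2 ⊢ p2

Result: YES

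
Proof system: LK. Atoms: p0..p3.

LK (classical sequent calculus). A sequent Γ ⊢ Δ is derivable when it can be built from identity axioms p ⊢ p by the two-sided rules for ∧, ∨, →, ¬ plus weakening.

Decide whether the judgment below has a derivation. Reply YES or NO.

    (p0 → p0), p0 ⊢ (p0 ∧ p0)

Proof tree:
[∧R] (p0 → p0), p0 ⊢ (p0 ∧ p0)
  [Ax] p0 ⊢ p0
  [→L] p0, (p0 → p0) ⊢ p0
    [Ax] p0 ⊢ p0
    [Ax] p0 ⊢ p0

Result: YES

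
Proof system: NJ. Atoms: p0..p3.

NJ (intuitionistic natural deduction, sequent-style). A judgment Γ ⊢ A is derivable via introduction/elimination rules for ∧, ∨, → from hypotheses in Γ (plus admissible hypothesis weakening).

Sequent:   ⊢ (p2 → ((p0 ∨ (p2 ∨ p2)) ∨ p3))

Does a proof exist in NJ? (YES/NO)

Derivation (root first):
[→I]  ⊢ (p2 → ((p0 ∨ (p2 ∨ p2)) ∨ p3))
  [∨I₁] p2 ⊢ ((p0 ∨ (p2 ∨ p2)) ∨ p3)
    [∨I₂] p2 ⊢ (p0 ∨ (p2 ∨ p2))
      [∨I₂] p2 ⊢ (p2 ∨ p2)
        [Ax] p2 ⊢ p2

Result: YES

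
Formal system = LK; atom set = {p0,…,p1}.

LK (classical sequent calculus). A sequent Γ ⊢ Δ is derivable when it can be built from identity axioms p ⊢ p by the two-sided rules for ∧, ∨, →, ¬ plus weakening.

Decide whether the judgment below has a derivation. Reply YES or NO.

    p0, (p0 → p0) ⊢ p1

Truth-table refutation:
  v=00: Γ:[p0=F, (p0 → p0)=T] Δ:[p1=F] refutes=False
  v=01: Γ:[p0=F, (p0 → p0)=T] Δ:[p1=T] refutes=False
  v=10: Γ:[p0=T, (p0 → p0)=T] Δ:[p1=F] refutes=True  ← countermodel

Result: NO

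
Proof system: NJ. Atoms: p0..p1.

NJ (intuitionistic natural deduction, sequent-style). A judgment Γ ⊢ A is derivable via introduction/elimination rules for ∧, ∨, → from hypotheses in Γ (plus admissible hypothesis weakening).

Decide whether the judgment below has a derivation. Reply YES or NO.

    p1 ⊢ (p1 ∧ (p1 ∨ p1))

Derivation (root first):
[∧I] p1 ⊢ (p1 ∧ (p1 ∨ p1))
  [Ax] p1 ⊢ p1
  [∨I₁] p1 ⊢ (p1 ∨ p1)
    [Ax] p1 ⊢ p1

Result: YES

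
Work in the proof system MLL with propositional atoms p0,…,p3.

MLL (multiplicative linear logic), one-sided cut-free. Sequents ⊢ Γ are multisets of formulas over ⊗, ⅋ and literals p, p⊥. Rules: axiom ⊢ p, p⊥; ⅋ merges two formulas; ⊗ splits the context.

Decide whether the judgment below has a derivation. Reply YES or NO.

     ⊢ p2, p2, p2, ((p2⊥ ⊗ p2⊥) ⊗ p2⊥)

Derivation (root first):
[⊗]  ⊢ p2, p2, p2, ((p2⊥ ⊗ p2⊥) ⊗ p2⊥)
  [⊗]  ⊢ p2, p2, (p2⊥ ⊗ p2⊥)
    [Ax]  ⊢ p2, p2⊥
    [Ax]  ⊢ p2, p2⊥
  [Ax]  ⊢ p2, p2⊥

Result: YES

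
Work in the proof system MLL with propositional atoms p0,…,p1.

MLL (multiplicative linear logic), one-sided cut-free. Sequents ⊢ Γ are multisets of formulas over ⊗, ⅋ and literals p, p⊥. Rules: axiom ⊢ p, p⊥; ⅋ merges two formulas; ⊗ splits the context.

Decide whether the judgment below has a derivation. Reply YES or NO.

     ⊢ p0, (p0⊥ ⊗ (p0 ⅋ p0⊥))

Derivation (root first):
[⊗]  ⊢ p0, (p0⊥ ⊗ (p0 ⅋ p0⊥))
  [Ax]  ⊢ p0, p0⊥
  [⅋]  ⊢ (p0 ⅋ p0⊥)
    [Ax]  ⊢ p0, p0⊥

Result: YES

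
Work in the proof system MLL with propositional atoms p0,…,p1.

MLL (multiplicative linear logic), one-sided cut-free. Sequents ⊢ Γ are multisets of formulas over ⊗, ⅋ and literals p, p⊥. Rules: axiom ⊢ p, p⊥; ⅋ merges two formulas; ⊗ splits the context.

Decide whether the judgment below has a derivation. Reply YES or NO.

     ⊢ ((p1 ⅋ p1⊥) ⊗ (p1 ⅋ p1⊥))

Derivation trace:
[⊗]  ⊢ ((p1 ⅋ p1⊥) ⊗ (p1 ⅋ p1⊥))
  [⅋]  ⊢ (p1 ⅋ p1⊥)
    [Ax]  ⊢ p1, p1⊥
  [⅋]  ⊢ (p1 ⅋ p1⊥)
    [Ax]  ⊢ p1, p1⊥

Result: YES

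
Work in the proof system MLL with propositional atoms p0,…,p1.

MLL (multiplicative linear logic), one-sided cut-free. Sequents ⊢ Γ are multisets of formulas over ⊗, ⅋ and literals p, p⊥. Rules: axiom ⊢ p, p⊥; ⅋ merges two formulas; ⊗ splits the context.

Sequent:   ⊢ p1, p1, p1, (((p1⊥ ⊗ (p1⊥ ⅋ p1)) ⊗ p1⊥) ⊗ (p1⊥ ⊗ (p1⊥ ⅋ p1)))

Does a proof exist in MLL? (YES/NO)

Derivation (root first):
[⊗]  ⊢ p1, p1, p1, (((p1⊥ ⊗ (p1⊥ ⅋ p1)) ⊗ p1⊥) ⊗ (p1⊥ ⊗ (p1⊥ ⅋ p1)))
  [⊗]  ⊢ p1, p1, ((p1⊥ ⊗ (p1⊥ ⅋ p1)) ⊗ p1⊥)
    [⊗]  ⊢ p1, (p1⊥ ⊗ (p1⊥ ⅋ p1))
      [Ax]  ⊢ p1, p1⊥
      [⅋]  ⊢ (p1⊥ ⅋ p1)
        [Ax]  ⊢ p1, p1⊥
    [Ax]  ⊢ p1, p1⊥
  [⊗]  ⊢ p1, (p1⊥ ⊗ (p1⊥ ⅋ p1))
    [Ax]  ⊢ p1, p1⊥
    [⅋]  ⊢ (p1⊥ ⅋ p1)
      [Ax]  ⊢ p1, p1⊥

Result: YES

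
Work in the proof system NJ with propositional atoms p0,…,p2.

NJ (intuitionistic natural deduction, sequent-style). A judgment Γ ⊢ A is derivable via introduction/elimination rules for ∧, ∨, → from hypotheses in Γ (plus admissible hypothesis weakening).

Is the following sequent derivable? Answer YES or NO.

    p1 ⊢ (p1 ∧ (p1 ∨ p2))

Proof tree:
[∧I] p1 ⊢ (p1 ∧ (p1 ∨ p2))
  [Ax] p1 ⊢ p1
  [∨I₁] p1 ⊢ (p1 ∨ p2)
    [Ax] p1 ⊢ p1

Result: YES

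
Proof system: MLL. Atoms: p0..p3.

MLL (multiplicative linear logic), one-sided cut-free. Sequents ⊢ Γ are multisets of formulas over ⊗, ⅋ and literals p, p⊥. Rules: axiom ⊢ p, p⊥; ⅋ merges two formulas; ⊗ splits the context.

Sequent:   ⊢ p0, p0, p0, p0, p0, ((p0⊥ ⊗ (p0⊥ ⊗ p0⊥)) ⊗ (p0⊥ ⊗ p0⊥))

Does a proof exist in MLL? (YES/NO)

Proof tree:
[⊗]  ⊢ p0, p0, p0, p0, p0, ((p0⊥ ⊗ (p0⊥ ⊗ p0⊥)) ⊗ (p0⊥ ⊗ p0⊥))
  [⊗]  ⊢ p0, p0, p0, (p0⊥ ⊗ (p0⊥ ⊗ p0⊥))
    [Ax]  ⊢ p0, p0⊥
    [⊗]  ⊢ p0, p0, (p0⊥ ⊗ p0⊥)
      [Ax]  ⊢ p0, p0⊥
      [Ax]  ⊢ p0, p0⊥
  [⊗]  ⊢ p0, p0, (p0⊥ ⊗ p0⊥)
    [Ax]  ⊢ p0, p0⊥
    [Ax]  ⊢ p0, p0⊥

Result: YES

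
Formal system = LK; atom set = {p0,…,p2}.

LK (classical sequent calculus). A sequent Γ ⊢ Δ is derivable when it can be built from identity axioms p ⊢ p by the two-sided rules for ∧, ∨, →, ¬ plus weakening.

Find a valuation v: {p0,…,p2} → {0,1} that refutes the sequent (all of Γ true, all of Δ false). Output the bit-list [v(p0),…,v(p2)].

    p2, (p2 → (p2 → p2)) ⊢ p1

Search for a countermodel by truth-table:
  v=000: Γ:[p2=F, (p2 → (p2 → p2))=T] Δ:[p1=F] refutes=False
  v=001: Γ:[p2=T, (p2 → (p2 → p2))=T] Δ:[p1=F] refutes=True  ← countermodel

Result: [0, 0, 1]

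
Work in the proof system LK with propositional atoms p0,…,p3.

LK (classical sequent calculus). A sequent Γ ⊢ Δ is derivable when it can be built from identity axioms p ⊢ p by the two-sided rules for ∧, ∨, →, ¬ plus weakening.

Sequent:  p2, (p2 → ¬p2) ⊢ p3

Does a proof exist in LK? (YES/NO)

Derivation (root first):
[WR] p2, (p2 → ¬p2) ⊢ p3
  [→L] p2, (p2 → ¬p2) ⊢ 
    [Ax] p2 ⊢ p2
    [¬L] p2, ¬p2 ⊢ 
      [Ax] p2 ⊢ p2

Result: YES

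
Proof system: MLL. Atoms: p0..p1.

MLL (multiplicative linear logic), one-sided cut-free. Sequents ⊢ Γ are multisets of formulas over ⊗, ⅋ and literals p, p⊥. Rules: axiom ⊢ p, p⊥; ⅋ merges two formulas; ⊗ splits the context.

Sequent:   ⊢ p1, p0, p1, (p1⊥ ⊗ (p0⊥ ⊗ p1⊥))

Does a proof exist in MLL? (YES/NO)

Derivation (root first):
[⊗]  ⊢ p1, p0, p1, (p1⊥ ⊗ (p0⊥ ⊗ p1⊥))
  [Ax]  ⊢ p1, p1⊥
  [⊗]  ⊢ p0, p1, (p0⊥ ⊗ p1⊥)
    [Ax]  ⊢ p0, p0⊥
    [Ax]  ⊢ p1, p1⊥

Result: YES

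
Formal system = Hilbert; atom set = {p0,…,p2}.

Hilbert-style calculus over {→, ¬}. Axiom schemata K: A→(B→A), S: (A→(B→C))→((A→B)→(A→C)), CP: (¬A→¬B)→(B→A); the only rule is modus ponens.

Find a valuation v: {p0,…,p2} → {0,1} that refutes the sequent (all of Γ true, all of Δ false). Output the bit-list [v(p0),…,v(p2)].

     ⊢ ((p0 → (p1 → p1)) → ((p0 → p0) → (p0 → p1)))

Search for a countermodel by truth-table:
  v=000: Γ:[] Δ:[((p0 → (p1 → p1)) → ((p0 → p0) → (p0 → p1)))=T] refutes=False
  v=001: Γ:[] Δ:[((p0 → (p1 → p1)) → ((p0 → p0) → (p0 → p1)))=T] refutes=False
  v=010: Γ:[] Δ:[((p0 → (p1 → p1)) → ((p0 → p0) → (p0 → p1)))=T] refutes=False
  v=011: Γ:[] Δ:[((p0 → (p1 → p1)) → ((p0 → p0) → (p0 → p1)))=T] refutes=False
  v=100: Γ:[] Δ:[((p0 → (p1 → p1)) → ((p0 → p0) → (p0 → p1)))=F] refutes=True  ← countermodel

Result: [1, 0, 0]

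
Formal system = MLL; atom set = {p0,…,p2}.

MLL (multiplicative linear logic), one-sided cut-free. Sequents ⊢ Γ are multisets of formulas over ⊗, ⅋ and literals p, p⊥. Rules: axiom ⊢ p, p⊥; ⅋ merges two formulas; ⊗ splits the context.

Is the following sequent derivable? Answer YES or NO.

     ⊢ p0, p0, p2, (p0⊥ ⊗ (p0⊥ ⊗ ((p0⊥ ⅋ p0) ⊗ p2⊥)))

Derivation (root first):
[⊗]  ⊢ p0, p0, p2, (p0⊥ ⊗ (p0⊥ ⊗ ((p0⊥ ⅋ p0) ⊗ p2⊥)))
  [Ax]  ⊢ p0, p0⊥
  [⊗]  ⊢ p0, p2, (p0⊥ ⊗ ((p0⊥ ⅋ p0) ⊗ p2⊥))
    [Ax]  ⊢ p0, p0⊥
    [⊗]  ⊢ p2, ((p0⊥ ⅋ p0) ⊗ p2⊥)
      [⅋]  ⊢ (p0⊥ ⅋ p0)
        [Ax]  ⊢ p0, p0⊥
      [Ax]  ⊢ p2, p2⊥

Result: YES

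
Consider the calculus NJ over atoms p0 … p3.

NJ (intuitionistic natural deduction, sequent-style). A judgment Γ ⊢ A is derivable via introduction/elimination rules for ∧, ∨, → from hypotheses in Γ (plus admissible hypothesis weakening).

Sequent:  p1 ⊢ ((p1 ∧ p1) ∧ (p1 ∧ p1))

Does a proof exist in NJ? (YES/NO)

Derivation trace:
[∧I] p1 ⊢ ((p1 ∧ p1) ∧ (p1 ∧ p1))
  [∧I] p1 ⊢ (p1 ∧ p1)
    [Ax] p1 ⊢ p1
    [Ax] p1 ⊢ p1
  [∧I] p1 ⊢ (p1 ∧ p1)
    [Ax] p1 ⊢ p1
    [Ax] p1 ⊢ p1

Result: YES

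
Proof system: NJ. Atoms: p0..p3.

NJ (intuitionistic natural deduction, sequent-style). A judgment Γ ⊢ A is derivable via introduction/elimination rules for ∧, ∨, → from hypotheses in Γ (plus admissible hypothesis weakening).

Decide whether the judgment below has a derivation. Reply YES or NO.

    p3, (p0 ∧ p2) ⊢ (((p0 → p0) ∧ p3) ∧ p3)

Proof tree:
[∧I] p3, (p0 ∧ p2) ⊢ (((p0 → p0) ∧ p3) ∧ p3)
  [∧I] p3, (p0 ∧ p2) ⊢ ((p0 → p0) ∧ p3)
    [→I]  ⊢ (p0 → p0)
      [Ax] p0 ⊢ p0
    [Wk] p3, (p0 ∧ p2) ⊢ p3
      [Ax] p3 ⊢ p3
  [Ax] p3 ⊢ p3

Result: YES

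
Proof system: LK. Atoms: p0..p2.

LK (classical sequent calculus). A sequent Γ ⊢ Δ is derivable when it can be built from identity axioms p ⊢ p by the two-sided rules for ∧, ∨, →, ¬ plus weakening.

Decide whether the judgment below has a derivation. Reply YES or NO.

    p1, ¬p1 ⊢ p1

Proof tree:
[¬L] p1, ¬p1 ⊢ p1
  [WR] p1 ⊢ p1, p1
    [Ax] p1 ⊢ p1

Result: YES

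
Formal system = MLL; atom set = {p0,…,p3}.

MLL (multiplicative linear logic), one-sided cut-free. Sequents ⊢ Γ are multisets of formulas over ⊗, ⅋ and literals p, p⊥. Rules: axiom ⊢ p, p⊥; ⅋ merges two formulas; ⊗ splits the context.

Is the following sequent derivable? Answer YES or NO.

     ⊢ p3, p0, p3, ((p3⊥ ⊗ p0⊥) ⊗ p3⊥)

Derivation trace:
[⊗]  ⊢ p3, p0, p3, ((p3⊥ ⊗ p0⊥) ⊗ p3⊥)
  [⊗]  ⊢ p3, p0, (p3⊥ ⊗ p0⊥)
    [Ax]  ⊢ p3, p3⊥
    [Ax]  ⊢ p0, p0⊥
  [Ax]  ⊢ p3, p3⊥

Result: YES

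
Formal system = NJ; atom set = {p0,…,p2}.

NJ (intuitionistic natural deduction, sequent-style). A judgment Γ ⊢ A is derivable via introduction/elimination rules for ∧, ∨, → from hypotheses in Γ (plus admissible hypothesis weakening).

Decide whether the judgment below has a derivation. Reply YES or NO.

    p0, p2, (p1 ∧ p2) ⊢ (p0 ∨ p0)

Proof tree:
[Wk] p0, p2, (p1 ∧ p2) ⊢ (p0 ∨ p0)
  [∨I₂] p0, p2 ⊢ (p0 ∨ p0)
    [Wk] p0, p2 ⊢ p0
      [Ax] p0 ⊢ p0

Result: YES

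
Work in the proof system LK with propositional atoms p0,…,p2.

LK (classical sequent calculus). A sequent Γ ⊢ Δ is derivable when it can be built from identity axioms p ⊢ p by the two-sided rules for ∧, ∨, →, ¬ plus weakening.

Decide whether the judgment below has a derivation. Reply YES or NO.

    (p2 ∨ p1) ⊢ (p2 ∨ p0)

Enumerate valuations to refute Γ ⊢ Δ:
  v=000: Γ:[(p2 ∨ p1)=F] Δ:[(p2 ∨ p0)=F] refutes=False
  v=001: Γ:[(p2 ∨ p1)=T] Δ:[(p2 ∨ p0)=T] refutes=False
  v=010: Γ:[(p2 ∨ p1)=T] Δ:[(p2 ∨ p0)=F] refutes=True  ← countermodel

Result: NO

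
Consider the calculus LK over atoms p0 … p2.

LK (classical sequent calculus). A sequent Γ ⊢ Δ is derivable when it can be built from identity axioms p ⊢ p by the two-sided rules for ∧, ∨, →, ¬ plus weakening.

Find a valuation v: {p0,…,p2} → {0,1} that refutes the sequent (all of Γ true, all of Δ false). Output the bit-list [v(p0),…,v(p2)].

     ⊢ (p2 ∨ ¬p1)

Truth-table refutation:
  v=000: Γ:[] Δ:[(p2 ∨ ¬p1)=T] refutes=False
  v=001: Γ:[] Δ:[(p2 ∨ ¬p1)=T] refutes=False
  v=010: Γ:[] Δ:[(p2 ∨ ¬p1)=F] refutes=True  ← countermodel

Result: [0, 1, 0]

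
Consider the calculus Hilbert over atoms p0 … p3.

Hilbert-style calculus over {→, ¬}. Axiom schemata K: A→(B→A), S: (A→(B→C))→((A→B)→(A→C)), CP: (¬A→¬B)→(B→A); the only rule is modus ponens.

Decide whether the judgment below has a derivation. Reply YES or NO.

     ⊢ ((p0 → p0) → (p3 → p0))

Enumerate valuations to refute Γ ⊢ Δ:
  v=0000: Γ:[] Δ:[((p0 → p0) → (p3 → p0))=T] refutes=False
  v=0001: Γ:[] Δ:[((p0 → p0) → (p3 → p0))=F] refutes=True  ← countermodel

Result: NO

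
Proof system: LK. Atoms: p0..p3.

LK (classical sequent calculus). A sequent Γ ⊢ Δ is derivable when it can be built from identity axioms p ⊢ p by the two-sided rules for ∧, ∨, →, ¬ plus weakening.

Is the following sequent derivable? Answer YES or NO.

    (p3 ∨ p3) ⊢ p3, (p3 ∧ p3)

Proof tree:
[∨L] (p3 ∨ p3) ⊢ p3, (p3 ∧ p3)
  [Ax] p3 ⊢ p3
  [∧R] p3 ⊢ (p3 ∧ p3)
    [Ax] p3 ⊢ p3
    [Ax] p3 ⊢ p3

Result: YES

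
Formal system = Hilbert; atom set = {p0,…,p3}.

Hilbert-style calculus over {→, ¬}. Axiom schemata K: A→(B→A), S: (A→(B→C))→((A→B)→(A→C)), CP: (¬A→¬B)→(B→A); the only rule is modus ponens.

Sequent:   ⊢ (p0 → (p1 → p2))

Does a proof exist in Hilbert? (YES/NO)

Search for a countermodel by truth-table:
  v=0000: Γ:[] Δ:[(p0 → (p1 → p2))=T] refutes=False
  v=0001: Γ:[] Δ:[(p0 → (p1 → p2))=T] refutes=False
  v=0010: Γ:[] Δ:[(p0 → (p1 → p2))=T] refutes=False
  v=0011: Γ:[] Δ:[(p0 → (p1 → p2))=T] refutes=False
  v=0100: Γ:[] Δ:[(p0 → (p1 → p2))=T] refutes=False
  v=0101: Γ:[] Δ:[(p0 → (p1 → p2))=T] refutes=False
  v=0110: Γ:[] Δ:[(p0 → (p1 → p2))=T] refutes=False
  v=0111: Γ:[] Δ:[(p0 → (p1 → p2))=T] refutes=False
  v=1000: Γ:[] Δ:[(p0 → (p1 → p2))=T] refutes=False
  v=1001: Γ:[] Δ:[(p0 → (p1 → p2))=T] refutes=False
  v=1010: Γ:[] Δ:[(p0 → (p1 → p2))=T] refutes=False
  v=1011: Γ:[] Δ:[(p0 → (p1 → p2))=T] refutes=False
  v=1100: Γ:[] Δ:[(p0 → (p1 → p2))=F] refutes=True  ← countermodel

Result: NO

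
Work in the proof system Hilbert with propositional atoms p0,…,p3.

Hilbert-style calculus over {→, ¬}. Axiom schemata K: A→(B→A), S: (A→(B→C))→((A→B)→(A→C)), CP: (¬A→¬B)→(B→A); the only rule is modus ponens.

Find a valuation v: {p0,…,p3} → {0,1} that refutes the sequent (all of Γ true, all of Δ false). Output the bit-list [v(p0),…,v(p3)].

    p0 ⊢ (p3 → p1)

Truth-table refutation:
  v=0000: Γ:[p0=F] Δ:[(p3 → p1)=T] refutes=False
  v=0001: Γ:[p0=F] Δ:[(p3 → p1)=F] refutes=False
  v=0010: Γ:[p0=F] Δ:[(p3 → p1)=T] refutes=False
  v=0011: Γ:[p0=F] Δ:[(p3 → p1)=F] refutes=False
  v=0100: Γ:[p0=F] Δ:[(p3 → p1)=T] refutes=False
  v=0101: Γ:[p0=F] Δ:[(p3 → p1)=T] refutes=False
  v=0110: Γ:[p0=F] Δ:[(p3 → p1)=T] refutes=False
  v=0111: Γ:[p0=F] Δ:[(p3 → p1)=T] refutes=False
  v=1000: Γ:[p0=T] Δ:[(p3 → p1)=T] refutes=False
  v=1001: Γ:[p0=T] Δ:[(p3 → p1)=F] refutes=True  ← countermodel

Result: [1, 0, 0, 1]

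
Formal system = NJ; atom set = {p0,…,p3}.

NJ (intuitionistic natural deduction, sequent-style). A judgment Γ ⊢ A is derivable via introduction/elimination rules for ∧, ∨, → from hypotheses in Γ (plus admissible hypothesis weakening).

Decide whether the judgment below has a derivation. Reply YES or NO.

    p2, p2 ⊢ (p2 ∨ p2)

Derivation trace:
[Wk] p2, p2 ⊢ (p2 ∨ p2)
  [∨I₁] p2 ⊢ (p2 ∨ p2)
    [Ax] p2 ⊢ p2

Result: YES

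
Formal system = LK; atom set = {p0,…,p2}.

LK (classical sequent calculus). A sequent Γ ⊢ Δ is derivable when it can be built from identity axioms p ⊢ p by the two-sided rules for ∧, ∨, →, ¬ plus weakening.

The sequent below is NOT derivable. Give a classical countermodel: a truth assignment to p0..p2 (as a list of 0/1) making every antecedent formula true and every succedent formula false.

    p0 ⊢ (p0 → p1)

Search for a countermodel by truth-table:
  v=000: Γ:[p0=F] Δ:[(p0 → p1)=T] refutes=False
  v=001: Γ:[p0=F] Δ:[(p0 → p1)=T] refutes=False
  v=010: Γ:[p0=F] Δ:[(p0 → p1)=T] refutes=False
  v=011: Γ:[p0=F] Δ:[(p0 → p1)=T] refutes=False
  v=100: Γ:[p0=T] Δ:[(p0 → p1)=F] refutes=True  ← countermodel

Result: [1, 0, 0]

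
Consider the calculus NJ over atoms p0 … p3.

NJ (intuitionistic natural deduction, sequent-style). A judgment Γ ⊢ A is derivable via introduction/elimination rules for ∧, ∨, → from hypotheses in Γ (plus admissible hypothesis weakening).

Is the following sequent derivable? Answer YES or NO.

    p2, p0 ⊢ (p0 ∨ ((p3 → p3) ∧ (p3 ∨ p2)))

Derivation trace:
[∨I₂] p2, p0 ⊢ (p0 ∨ ((p3 → p3) ∧ (p3 ∨ p2)))
  [∧I] p2, p0 ⊢ ((p3 → p3) ∧ (p3 ∨ p2))
    [Wk] p0 ⊢ (p3 → p3)
      [→I]  ⊢ (p3 → p3)
        [Ax] p3 ⊢ p3
    [∨I₂] p2 ⊢ (p3 ∨ p2)
      [Ax] p2 ⊢ p2

Result: YES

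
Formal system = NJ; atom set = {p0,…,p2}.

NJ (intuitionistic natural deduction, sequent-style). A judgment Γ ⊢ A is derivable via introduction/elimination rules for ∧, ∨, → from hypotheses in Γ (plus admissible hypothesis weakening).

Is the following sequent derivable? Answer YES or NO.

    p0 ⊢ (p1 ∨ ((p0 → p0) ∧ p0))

Derivation (root first):
[∨I₂] p0 ⊢ (p1 ∨ ((p0 → p0) ∧ p0))
  [∧I] p0 ⊢ ((p0 → p0) ∧ p0)
    [→I]  ⊢ (p0 → p0)
      [Ax] p0 ⊢ p0
    [Ax] p0 ⊢ p0

Result: YES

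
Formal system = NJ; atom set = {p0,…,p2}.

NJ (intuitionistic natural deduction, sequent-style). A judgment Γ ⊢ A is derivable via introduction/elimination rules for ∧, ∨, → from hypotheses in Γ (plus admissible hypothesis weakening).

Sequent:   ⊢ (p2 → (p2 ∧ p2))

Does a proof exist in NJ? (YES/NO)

Proof tree:
[→I]  ⊢ (p2 → (p2 ∧ p2))
  [∧I] p2 ⊢ (p2 ∧ p2)
    [Ax] p2 ⊢ p2
    [Ax] p2 ⊢ p2

Result: YES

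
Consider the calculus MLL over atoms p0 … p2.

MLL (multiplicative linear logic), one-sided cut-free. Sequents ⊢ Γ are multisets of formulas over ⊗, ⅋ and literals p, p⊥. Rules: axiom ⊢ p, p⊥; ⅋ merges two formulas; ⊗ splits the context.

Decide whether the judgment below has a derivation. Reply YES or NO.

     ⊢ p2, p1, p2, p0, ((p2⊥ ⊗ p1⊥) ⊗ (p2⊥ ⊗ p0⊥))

Derivation (root first):
[⊗]  ⊢ p2, p1, p2, p0, ((p2⊥ ⊗ p1⊥) ⊗ (p2⊥ ⊗ p0⊥))
  [⊗]  ⊢ p2, p1, (p2⊥ ⊗ p1⊥)
    [Ax]  ⊢ p2, p2⊥
    [Ax]  ⊢ p1, p1⊥
  [⊗]  ⊢ p2, p0, (p2⊥ ⊗ p0⊥)
    [Ax]  ⊢ p2, p2⊥
    [Ax]  ⊢ p0, p0⊥

Result: YES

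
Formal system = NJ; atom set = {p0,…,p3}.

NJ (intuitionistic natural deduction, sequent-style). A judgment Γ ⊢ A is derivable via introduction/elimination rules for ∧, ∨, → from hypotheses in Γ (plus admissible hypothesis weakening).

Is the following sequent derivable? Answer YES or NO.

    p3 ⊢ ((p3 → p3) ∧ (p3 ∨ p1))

Derivation trace:
[∧I] p3 ⊢ ((p3 → p3) ∧ (p3 ∨ p1))
  [→I]  ⊢ (p3 → p3)
    [Ax] p3 ⊢ p3
  [∨I₁] p3 ⊢ (p3 ∨ p1)
    [Ax] p3 ⊢ p3

Result: YES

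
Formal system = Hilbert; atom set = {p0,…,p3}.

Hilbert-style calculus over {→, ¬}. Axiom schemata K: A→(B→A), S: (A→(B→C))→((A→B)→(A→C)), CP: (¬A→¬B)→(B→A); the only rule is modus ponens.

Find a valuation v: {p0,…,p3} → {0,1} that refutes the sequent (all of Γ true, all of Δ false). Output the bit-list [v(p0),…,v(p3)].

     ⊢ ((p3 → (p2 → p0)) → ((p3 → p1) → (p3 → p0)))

Truth-table refutation:
  v=0000: Γ:[] Δ:[((p3 → (p2 → p0)) → ((p3 → p1) → (p3 → p0)))=T] refutes=False
  v=0001: Γ:[] Δ:[((p3 → (p2 → p0)) → ((p3 → p1) → (p3 → p0)))=T] refutes=False
  v=0010: Γ:[] Δ:[((p3 → (p2 → p0)) → ((p3 → p1) → (p3 → p0)))=T] refutes=False
  v=0011: Γ:[] Δ:[((p3 → (p2 → p0)) → ((p3 → p1) → (p3 → p0)))=T] refutes=False
  v=0100: Γ:[] Δ:[((p3 → (p2 → p0)) → ((p3 → p1) → (p3 → p0)))=T] refutes=False
  v=0101: Γ:[] Δ:[((p3 → (p2 → p0)) → ((p3 → p1) → (p3 → p0)))=F] refutes=True  ← countermodel

Result: [0, 1, 0, 1]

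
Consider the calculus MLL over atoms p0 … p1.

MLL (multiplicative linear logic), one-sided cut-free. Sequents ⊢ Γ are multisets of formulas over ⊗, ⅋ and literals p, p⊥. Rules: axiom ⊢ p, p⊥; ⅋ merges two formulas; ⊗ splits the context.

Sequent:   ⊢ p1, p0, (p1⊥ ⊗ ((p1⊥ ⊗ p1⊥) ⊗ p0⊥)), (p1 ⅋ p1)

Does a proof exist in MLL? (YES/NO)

Derivation (root first):
[⅋]  ⊢ p1, p0, (p1⊥ ⊗ ((p1⊥ ⊗ p1⊥) ⊗ p0⊥)), (p1 ⅋ p1)
  [⊗]  ⊢ p1, p1, p1, p0, (p1⊥ ⊗ ((p1⊥ ⊗ p1⊥) ⊗ p0⊥))
    [Ax]  ⊢ p1, p1⊥
    [⊗]  ⊢ p1, p1, p0, ((p1⊥ ⊗ p1⊥) ⊗ p0⊥)
      [⊗]  ⊢ p1, p1, (p1⊥ ⊗ p1⊥)
        [Ax]  ⊢ p1, p1⊥
        [Ax]  ⊢ p1, p1⊥
      [Ax]  ⊢ p0, p0⊥

Result: YES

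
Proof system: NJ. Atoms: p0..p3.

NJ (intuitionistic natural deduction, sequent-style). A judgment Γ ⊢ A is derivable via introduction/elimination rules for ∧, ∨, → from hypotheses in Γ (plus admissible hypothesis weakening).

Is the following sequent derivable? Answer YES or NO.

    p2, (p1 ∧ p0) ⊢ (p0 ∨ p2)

Proof tree:
[Wk] p2, (p1 ∧ p0) ⊢ (p0 ∨ p2)
  [∨I₂] p2 ⊢ (p0 ∨ p2)
    [Ax] p2 ⊢ p2

Result: YES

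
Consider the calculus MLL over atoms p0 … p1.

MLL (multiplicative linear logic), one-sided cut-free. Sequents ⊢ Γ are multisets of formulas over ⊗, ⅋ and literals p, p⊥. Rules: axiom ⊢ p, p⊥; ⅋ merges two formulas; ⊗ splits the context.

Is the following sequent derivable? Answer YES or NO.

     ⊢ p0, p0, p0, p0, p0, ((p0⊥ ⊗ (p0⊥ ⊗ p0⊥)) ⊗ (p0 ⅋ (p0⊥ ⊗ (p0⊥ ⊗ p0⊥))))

Derivation (root first):
[⊗]  ⊢ p0, p0, p0, p0, p0, ((p0⊥ ⊗ (p0⊥ ⊗ p0⊥)) ⊗ (p0 ⅋ (p0⊥ ⊗ (p0⊥ ⊗ p0⊥))))
  [⊗]  ⊢ p0, p0, p0, (p0⊥ ⊗ (p0⊥ ⊗ p0⊥))
    [Ax]  ⊢ p0, p0⊥
    [⊗]  ⊢ p0, p0, (p0⊥ ⊗ p0⊥)
      [Ax]  ⊢ p0, p0⊥
      [Ax]  ⊢ p0, p0⊥
  [⅋]  ⊢ p0, p0, (p0 ⅋ (p0⊥ ⊗ (p0⊥ ⊗ p0⊥)))
    [⊗]  ⊢ p0, p0, p0, (p0⊥ ⊗ (p0⊥ ⊗ p0⊥))
      [Ax]  ⊢ p0, p0⊥
      [⊗]  ⊢ p0, p0, (p0⊥ ⊗ p0⊥)
        [Ax]  ⊢ p0, p0⊥
        [Ax]  ⊢ p0, p0⊥

Result: YES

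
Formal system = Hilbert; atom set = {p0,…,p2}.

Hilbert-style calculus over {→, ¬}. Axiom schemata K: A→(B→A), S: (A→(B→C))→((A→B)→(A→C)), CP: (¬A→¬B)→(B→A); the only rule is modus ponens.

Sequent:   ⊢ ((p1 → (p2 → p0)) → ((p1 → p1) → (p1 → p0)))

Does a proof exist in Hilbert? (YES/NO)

Enumerate valuations to refute Γ ⊢ Δ:
  v=000: Γ:[] Δ:[((p1 → (p2 → p0)) → ((p1 → p1) → (p1 → p0)))=T] refutes=False
  v=001: Γ:[] Δ:[((p1 → (p2 → p0)) → ((p1 → p1) → (p1 → p0)))=T] refutes=False
  v=010: Γ:[] Δ:[((p1 → (p2 → p0)) → ((p1 → p1) → (p1 → p0)))=F] refutes=True  ← countermodel

Result: NO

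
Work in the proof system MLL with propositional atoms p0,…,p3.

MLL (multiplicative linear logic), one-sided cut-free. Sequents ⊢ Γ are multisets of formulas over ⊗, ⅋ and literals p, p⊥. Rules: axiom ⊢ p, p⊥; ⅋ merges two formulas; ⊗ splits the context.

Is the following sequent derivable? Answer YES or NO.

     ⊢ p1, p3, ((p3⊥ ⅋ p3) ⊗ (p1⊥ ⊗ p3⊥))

Derivation trace:
[⊗]  ⊢ p1, p3, ((p3⊥ ⅋ p3) ⊗ (p1⊥ ⊗ p3⊥))
  [⅋]  ⊢ (p3⊥ ⅋ p3)
    [Ax]  ⊢ p3, p3⊥
  [⊗]  ⊢ p1, p3, (p1⊥ ⊗ p3⊥)
    [Ax]  ⊢ p1, p1⊥
    [Ax]  ⊢ p3, p3⊥

Result: YES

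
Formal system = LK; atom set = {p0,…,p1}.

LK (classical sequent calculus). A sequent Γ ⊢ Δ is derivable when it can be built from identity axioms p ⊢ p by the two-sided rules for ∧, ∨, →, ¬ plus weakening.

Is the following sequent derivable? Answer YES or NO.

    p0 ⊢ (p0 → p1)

Truth-table refutation:
  v=00: Γ:[p0=F] Δ:[(p0 → p1)=T] refutes=False
  v=01: Γ:[p0=F] Δ:[(p0 → p1)=T] refutes=False
  v=10: Γ:[p0=T] Δ:[(p0 → p1)=F] refutes=True  ← countermodel

Result: NO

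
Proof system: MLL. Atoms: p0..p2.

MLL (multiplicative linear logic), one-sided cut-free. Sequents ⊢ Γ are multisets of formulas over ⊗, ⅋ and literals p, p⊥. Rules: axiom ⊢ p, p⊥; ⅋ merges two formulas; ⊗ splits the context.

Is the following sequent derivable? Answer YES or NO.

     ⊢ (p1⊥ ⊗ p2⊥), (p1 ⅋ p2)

Derivation (root first):
[⅋]  ⊢ (p1⊥ ⊗ p2⊥), (p1 ⅋ p2)
  [⊗]  ⊢ p1, p2, (p1⊥ ⊗ p2⊥)
    [Ax]  ⊢ p1, p1⊥
    [Ax]  ⊢ p2, p2⊥

Result: YES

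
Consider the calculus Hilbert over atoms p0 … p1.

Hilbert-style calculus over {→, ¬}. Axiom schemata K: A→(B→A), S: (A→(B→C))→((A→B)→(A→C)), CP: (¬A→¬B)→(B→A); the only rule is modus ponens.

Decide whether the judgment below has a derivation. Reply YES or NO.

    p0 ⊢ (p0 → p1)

Search for a countermodel by truth-table:
  v=00: Γ:[p0=F] Δ:[(p0 → p1)=T] refutes=False
  v=01: Γ:[p0=F] Δ:[(p0 → p1)=T] refutes=False
  v=10: Γ:[p0=T] Δ:[(p0 → p1)=F] refutes=True  ← countermodel

Result: NO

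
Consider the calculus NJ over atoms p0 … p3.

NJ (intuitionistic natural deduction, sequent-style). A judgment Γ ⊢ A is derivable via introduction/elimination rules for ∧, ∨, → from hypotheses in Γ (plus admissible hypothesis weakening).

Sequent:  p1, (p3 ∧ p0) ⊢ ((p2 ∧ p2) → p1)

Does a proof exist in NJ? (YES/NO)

Derivation trace:
[Wk] p1, (p3 ∧ p0) ⊢ ((p2 ∧ p2) → p1)
  [→I] p1 ⊢ ((p2 ∧ p2) → p1)
    [Wk] p1, (p2 ∧ p2) ⊢ p1
      [Ax] p1 ⊢ p1

Result: YES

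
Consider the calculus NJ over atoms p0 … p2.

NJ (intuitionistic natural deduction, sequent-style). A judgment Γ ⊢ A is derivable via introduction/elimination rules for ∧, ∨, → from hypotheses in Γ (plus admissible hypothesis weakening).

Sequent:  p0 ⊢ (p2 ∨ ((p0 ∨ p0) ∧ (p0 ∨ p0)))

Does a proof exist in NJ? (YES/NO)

Proof tree:
[∨I₂] p0 ⊢ (p2 ∨ ((p0 ∨ p0) ∧ (p0 ∨ p0)))
  [∧I] p0 ⊢ ((p0 ∨ p0) ∧ (p0 ∨ p0))
    [∨I₁] p0 ⊢ (p0 ∨ p0)
      [Ax] p0 ⊢ p0
    [∨I₁] p0 ⊢ (p0 ∨ p0)
      [Ax] p0 ⊢ p0

Result: YES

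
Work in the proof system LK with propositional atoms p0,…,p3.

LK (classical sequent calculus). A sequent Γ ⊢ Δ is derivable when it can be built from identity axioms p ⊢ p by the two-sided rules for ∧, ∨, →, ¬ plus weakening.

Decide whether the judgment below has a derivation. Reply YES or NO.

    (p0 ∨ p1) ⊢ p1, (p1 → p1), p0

Proof tree:
[∨L] (p0 ∨ p1) ⊢ p1, (p1 → p1), p0
  [Ax] p0 ⊢ p0
  [WL] p1 ⊢ (p1 → p1), p1
    [WR]  ⊢ (p1 → p1), p1
      [→R]  ⊢ (p1 → p1)
        [Ax] p1 ⊢ p1

Result: YES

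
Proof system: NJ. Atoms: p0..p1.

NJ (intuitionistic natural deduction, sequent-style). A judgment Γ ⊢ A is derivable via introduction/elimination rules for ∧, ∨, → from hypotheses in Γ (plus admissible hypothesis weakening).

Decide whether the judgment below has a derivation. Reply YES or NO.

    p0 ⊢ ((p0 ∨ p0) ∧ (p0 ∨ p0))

Derivation trace:
[∧I] p0 ⊢ ((p0 ∨ p0) ∧ (p0 ∨ p0))
  [∨I₂] p0 ⊢ (p0 ∨ p0)
    [Ax] p0 ⊢ p0
  [∨I₂] p0 ⊢ (p0 ∨ p0)
    [Ax] p0 ⊢ p0

Result: YES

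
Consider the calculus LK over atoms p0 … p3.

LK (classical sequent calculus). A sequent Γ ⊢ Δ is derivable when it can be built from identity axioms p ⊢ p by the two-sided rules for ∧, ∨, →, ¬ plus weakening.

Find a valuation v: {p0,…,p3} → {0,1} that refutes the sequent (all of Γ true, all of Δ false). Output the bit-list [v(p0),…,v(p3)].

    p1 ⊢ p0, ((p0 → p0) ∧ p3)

Enumerate valuations to refute Γ ⊢ Δ:
  v=0000: Γ:[p1=F] Δ:[p0=F, ((p0 → p0) ∧ p3)=F] refutes=False
  v=0001: Γ:[p1=F] Δ:[p0=F, ((p0 → p0) ∧ p3)=T] refutes=False
  v=0010: Γ:[p1=F] Δ:[p0=F, ((p0 → p0) ∧ p3)=F] refutes=False
  v=0011: Γ:[p1=F] Δ:[p0=F, ((p0 → p0) ∧ p3)=T] refutes=False
  v=0100: Γ:[p1=T] Δ:[p0=F, ((p0 → p0) ∧ p3)=F] refutes=True  ← countermodel

Result: [0, 1, 0, 0]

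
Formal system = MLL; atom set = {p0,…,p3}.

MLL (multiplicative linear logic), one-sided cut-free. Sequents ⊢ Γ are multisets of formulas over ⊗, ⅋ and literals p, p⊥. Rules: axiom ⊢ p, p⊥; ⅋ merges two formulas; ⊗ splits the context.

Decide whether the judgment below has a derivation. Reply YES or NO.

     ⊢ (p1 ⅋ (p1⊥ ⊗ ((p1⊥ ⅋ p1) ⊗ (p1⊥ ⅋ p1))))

Derivation (root first):
[⅋]  ⊢ (p1 ⅋ (p1⊥ ⊗ ((p1⊥ ⅋ p1) ⊗ (p1⊥ ⅋ p1))))
  [⊗]  ⊢ p1, (p1⊥ ⊗ ((p1⊥ ⅋ p1) ⊗ (p1⊥ ⅋ p1)))
    [Ax]  ⊢ p1, p1⊥
    [⊗]  ⊢ ((p1⊥ ⅋ p1) ⊗ (p1⊥ ⅋ p1))
      [⅋]  ⊢ (p1⊥ ⅋ p1)
        [Ax]  ⊢ p1, p1⊥
      [⅋]  ⊢ (p1⊥ ⅋ p1)
        [Ax]  ⊢ p1, p1⊥

Result: YES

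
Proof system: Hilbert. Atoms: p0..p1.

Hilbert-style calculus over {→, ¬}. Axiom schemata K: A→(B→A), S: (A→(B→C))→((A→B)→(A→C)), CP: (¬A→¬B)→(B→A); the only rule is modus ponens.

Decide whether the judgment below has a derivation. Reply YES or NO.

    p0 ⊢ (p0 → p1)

Search for a countermodel by truth-table:
  v=00: Γ:[p0=F] Δ:[(p0 → p1)=T] refutes=False
  v=01: Γ:[p0=F] Δ:[(p0 → p1)=T] refutes=False
  v=10: Γ:[p0=T] Δ:[(p0 → p1)=F] refutes=True  ← countermodel

Result: NO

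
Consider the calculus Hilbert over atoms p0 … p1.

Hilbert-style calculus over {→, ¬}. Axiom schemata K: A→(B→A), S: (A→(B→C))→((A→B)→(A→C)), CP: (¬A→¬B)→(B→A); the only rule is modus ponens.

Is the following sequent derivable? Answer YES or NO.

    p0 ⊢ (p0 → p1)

Enumerate valuations to refute Γ ⊢ Δ:
  v=00: Γ:[p0=F] Δ:[(p0 → p1)=T] refutes=False
  v=01: Γ:[p0=F] Δ:[(p0 → p1)=T] refutes=False
  v=10: Γ:[p0=T] Δ:[(p0 → p1)=F] refutes=True  ← countermodel

Result: NO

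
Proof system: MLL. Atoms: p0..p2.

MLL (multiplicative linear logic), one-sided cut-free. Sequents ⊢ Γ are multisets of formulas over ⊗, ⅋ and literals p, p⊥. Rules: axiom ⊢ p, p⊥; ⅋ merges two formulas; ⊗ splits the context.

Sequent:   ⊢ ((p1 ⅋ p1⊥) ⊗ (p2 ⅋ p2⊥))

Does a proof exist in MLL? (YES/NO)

Derivation trace:
[⊗]  ⊢ ((p1 ⅋ p1⊥) ⊗ (p2 ⅋ p2⊥))
  [⅋]  ⊢ (p1 ⅋ p1⊥)
    [Ax]  ⊢ p1, p1⊥
  [⅋]  ⊢ (p2 ⅋ p2⊥)
    [Ax]  ⊢ p2, p2⊥

Result: YES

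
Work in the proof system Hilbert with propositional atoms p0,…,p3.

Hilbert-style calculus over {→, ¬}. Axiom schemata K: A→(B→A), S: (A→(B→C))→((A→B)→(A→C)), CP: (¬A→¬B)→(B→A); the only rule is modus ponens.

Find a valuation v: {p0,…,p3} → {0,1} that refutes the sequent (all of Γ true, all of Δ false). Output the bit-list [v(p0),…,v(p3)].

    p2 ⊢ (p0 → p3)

Enumerate valuations to refute Γ ⊢ Δ:
  v=0000: Γ:[p2=F] Δ:[(p0 → p3)=T] refutes=False
  v=0001: Γ:[p2=F] Δ:[(p0 → p3)=T] refutes=False
  v=0010: Γ:[p2=T] Δ:[(p0 → p3)=T] refutes=False
  v=0011: Γ:[p2=T] Δ:[(p0 → p3)=T] refutes=False
  v=0100: Γ:[p2=F] Δ:[(p0 → p3)=T] refutes=False
  v=0101: Γ:[p2=F] Δ:[(p0 → p3)=T] refutes=False
  v=0110: Γ:[p2=T] Δ:[(p0 → p3)=T] refutes=False
  v=0111: Γ:[p2=T] Δ:[(p0 → p3)=T] refutes=False
  v=1000: Γ:[p2=F] Δ:[(p0 → p3)=F] refutes=False
  v=1001: Γ:[p2=F] Δ:[(p0 → p3)=T] refutes=False
  v=1010: Γ:[p2=T] Δ:[(p0 → p3)=F] refutes=True  ← countermodel

Result: [1, 0, 1, 0]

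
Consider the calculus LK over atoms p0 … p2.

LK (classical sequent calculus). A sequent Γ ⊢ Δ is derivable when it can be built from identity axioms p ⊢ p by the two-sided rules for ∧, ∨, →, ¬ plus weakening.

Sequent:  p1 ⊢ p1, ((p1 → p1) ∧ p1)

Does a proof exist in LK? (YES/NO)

Proof tree:
[∧R] p1 ⊢ p1, ((p1 → p1) ∧ p1)
  [→R]  ⊢ (p1 → p1)
    [Ax] p1 ⊢ p1
  [WR] p1 ⊢ p1, p1
    [Ax] p1 ⊢ p1

Result: YES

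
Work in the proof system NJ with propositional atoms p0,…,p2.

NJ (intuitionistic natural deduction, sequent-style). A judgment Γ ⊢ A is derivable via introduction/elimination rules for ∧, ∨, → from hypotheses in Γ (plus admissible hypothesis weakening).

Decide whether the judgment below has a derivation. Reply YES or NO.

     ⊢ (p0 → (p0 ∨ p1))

Derivation (root first):
[→I]  ⊢ (p0 → (p0 ∨ p1))
  [∨I₁] p0 ⊢ (p0 ∨ p1)
    [Ax] p0 ⊢ p0

Result: YES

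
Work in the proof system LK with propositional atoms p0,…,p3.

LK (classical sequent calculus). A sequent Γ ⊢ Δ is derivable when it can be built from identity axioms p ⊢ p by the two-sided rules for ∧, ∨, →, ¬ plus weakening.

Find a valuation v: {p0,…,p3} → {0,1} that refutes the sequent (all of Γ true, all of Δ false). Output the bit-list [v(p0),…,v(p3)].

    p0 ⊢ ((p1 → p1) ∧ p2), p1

Search for a countermodel by truth-table:
  v=0000: Γ:[p0=F] Δ:[((p1 → p1) ∧ p2)=F, p1=F] refutes=False
  v=0001: Γ:[p0=F] Δ:[((p1 → p1) ∧ p2)=F, p1=F] refutes=False
  v=0010: Γ:[p0=F] Δ:[((p1 → p1) ∧ p2)=T, p1=F] refutes=False
  v=0011: Γ:[p0=F] Δ:[((p1 → p1) ∧ p2)=T, p1=F] refutes=False
  v=0100: Γ:[p0=F] Δ:[((p1 → p1) ∧ p2)=F, p1=T] refutes=False
  v=0101: Γ:[p0=F] Δ:[((p1 → p1) ∧ p2)=F, p1=T] refutes=False
  v=0110: Γ:[p0=F] Δ:[((p1 → p1) ∧ p2)=T, p1=T] refutes=False
  v=0111: Γ:[p0=F] Δ:[((p1 → p1) ∧ p2)=T, p1=T] refutes=False
  v=1000: Γ:[p0=T] Δ:[((p1 → p1) ∧ p2)=F, p1=F] refutes=True  ← countermodel

Result: [1, 0, 0, 0]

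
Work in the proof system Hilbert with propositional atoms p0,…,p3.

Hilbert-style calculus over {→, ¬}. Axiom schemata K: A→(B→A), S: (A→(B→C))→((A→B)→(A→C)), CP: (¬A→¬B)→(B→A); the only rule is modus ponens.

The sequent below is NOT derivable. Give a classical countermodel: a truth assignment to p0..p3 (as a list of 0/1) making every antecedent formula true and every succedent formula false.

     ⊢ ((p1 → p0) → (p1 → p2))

Enumerate valuations to refute Γ ⊢ Δ:
  v=0000: Γ:[] Δ:[((p1 → p0) → (p1 → p2))=T] refutes=False
  v=0001: Γ:[] Δ:[((p1 → p0) → (p1 → p2))=T] refutes=False
  v=0010: Γ:[] Δ:[((p1 → p0) → (p1 → p2))=T] refutes=False
  v=0011: Γ:[] Δ:[((p1 → p0) → (p1 → p2))=T] refutes=False
  v=0100: Γ:[] Δ:[((p1 → p0) → (p1 → p2))=T] refutes=False
  v=0101: Γ:[] Δ:[((p1 → p0) → (p1 → p2))=T] refutes=False
  v=0110: Γ:[] Δ:[((p1 → p0) → (p1 → p2))=T] refutes=False
  v=0111: Γ:[] Δ:[((p1 → p0) → (p1 → p2))=T] refutes=False
  v=1000: Γ:[] Δ:[((p1 → p0) → (p1 → p2))=T] refutes=False
  v=1001: Γ:[] Δ:[((p1 → p0) → (p1 → p2))=T] refutes=False
  v=1010: Γ:[] Δ:[((p1 → p0) → (p1 → p2))=T] refutes=False
  v=1011: Γ:[] Δ:[((p1 → p0) → (p1 → p2))=T] refutes=False
  v=1100: Γ:[] Δ:[((p1 → p0) → (p1 → p2))=F] refutes=True  ← countermodel

Result: [1, 1, 0, 0]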